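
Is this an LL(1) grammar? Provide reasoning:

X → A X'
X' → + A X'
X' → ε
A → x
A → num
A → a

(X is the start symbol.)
A grammar is LL(1) if for each non-terminal N with multiple productions, the predict sets of those productions are pairwise disjoint, where PREDICT(N → α) = (FIRST(α) \ {ε}) ∪ (FOLLOW(N) if α ⇒* ε).

Relevant sets:
  FOLLOW(X') = { $ }

For X':
  PREDICT(X' → '+' A X') = { '+' }
  PREDICT(X' → ε) = { $ }
For A:
  PREDICT(A → x) = { 'x' }
  PREDICT(A → num) = { 'num' }
  PREDICT(A → a) = { 'a' }
X has a single production, so nothing to check there.

All predict sets are disjoint. The grammar IS LL(1).

Answer: Yes, the grammar is LL(1).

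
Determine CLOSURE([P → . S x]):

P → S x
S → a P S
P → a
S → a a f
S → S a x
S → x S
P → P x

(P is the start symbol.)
To compute CLOSURE, for each item [A → α.Bβ] where B is a non-terminal, add [B → .γ] for all productions B → γ; repeat for the newly added items until nothing changes.

Start with: [P → . S x]
  [P → . S x] has the dot before S: add [S → . a P S], [S → . a a f], [S → . S a x], [S → . x S]
No further items can be added.

CLOSURE = { [P → . S x], [S → . S a x], [S → . a P S], [S → . a a f], [S → . x S] }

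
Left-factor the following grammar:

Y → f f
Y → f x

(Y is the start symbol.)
Left-factoring transforms A → αβ₁ | αβ₂ into A → αA' and A' → β₁ | β₂
(α is the longest common prefix among the alternatives). Repeat until
no nonterminal has two alternatives with a common prefix.

Round 1: Y has alternatives sharing prefix 'f'. Introduce Y': Y → f Y'
  Add: Y' → f
  Add: Y' → x

No remaining common prefixes — done.

Resulting grammar:
Y → f Y'
Y' → f
Y' → x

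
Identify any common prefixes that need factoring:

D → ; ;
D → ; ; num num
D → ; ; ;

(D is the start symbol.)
Yes, D has productions with common prefix '; ;'

Left-factoring is needed when two productions for the same non-terminal
share a common prefix on the right-hand side.

Productions for D:
  D → ; ;
  D → ; ; num num
  D → ; ; ;

Found common prefix '; ;' in productions for D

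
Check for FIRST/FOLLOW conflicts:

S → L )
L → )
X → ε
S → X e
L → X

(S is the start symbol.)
Yes. L → ')' with FOLLOW(L) on { ')' }

Nullable non-terminals: L, X.
FIRST sets used below: FIRST(X) = { ε }

L: nullable alternative(s) L → X; FOLLOW(L) = { ')' }
  L → ): FIRST \ {ε} = { ')' } — overlaps FOLLOW(L) on { ')' }: CONFLICT
  L → X: FIRST \ {ε} = { } — this is the only nullable alternative, skip
X has a nullable alternative but only one production, so nothing to check.

S has no nullable alternative, so no FIRST/FOLLOW check is needed there.

So the grammar has 1 FIRST/FOLLOW conflict (marked CONFLICT above).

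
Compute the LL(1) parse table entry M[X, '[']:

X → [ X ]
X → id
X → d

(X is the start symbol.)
X → [ X ]

To find M[X, '['], we find productions for X where '[' is in the predict set (PREDICT(N → α) = (FIRST(α) \ {ε}) ∪ (FOLLOW(N) if α ⇒* ε)).

X → [ X ]: PREDICT = { '[' }
  '[' is in predict set, so this production goes in M[X, '[']
X → id: PREDICT = { 'id' }
X → d: PREDICT = { 'd' }

M[X, '['] = X → [ X ]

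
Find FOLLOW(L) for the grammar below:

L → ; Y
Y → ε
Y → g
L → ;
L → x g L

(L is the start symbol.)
L is the start symbol, so $ ∈ FOLLOW(L).
In L → x g L: L is at the end; this adds FOLLOW(L) to itself — nothing new

Taking the union: FOLLOW(L) = { $ }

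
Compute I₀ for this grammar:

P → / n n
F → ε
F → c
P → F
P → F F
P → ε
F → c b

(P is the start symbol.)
First, augment the grammar with P' → P
I₀ = CLOSURE({ [P' → . P] }):
  [P' → . P] has the dot before P: add [P → . / n n], [P → . F], [P → . F F], [P → .]
  [P → . F] has the dot before F: add [F → .], [F → . c], [F → . c b]
No further items can be added.

I₀ = { [F → . c b], [F → . c], [F → .], [P → . / n n], [P → . F F], [P → . F], [P → .], [P' → . P] }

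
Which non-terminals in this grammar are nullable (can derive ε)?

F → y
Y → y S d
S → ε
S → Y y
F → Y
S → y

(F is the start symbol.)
{ 'S' }

A non-terminal is nullable if it can derive ε (the empty string): either it has an ε-production, or it has a production whose right-hand side consists entirely of nullable non-terminals.

ε-productions: S → ε
So S is immediately nullable.
No further non-terminal can be added: every production for the remaining non-terminals contains a terminal or a non-nullable non-terminal.
Nullable = { 'S' }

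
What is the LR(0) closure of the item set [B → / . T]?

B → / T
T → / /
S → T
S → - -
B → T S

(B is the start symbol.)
{ [B → / . T], [T → . / /] }

Start with: [B → / . T]
  [B → / . T] has the dot before T: add [T → . / /]
No further items can be added.

CLOSURE = { [B → / . T], [T → . / /] }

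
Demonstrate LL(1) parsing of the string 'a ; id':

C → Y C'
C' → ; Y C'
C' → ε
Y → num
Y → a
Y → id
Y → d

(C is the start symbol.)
LL(1) parsing maintains a stack (initially the start symbol over $) and the input. At each step: if the stack top is a terminal, match it against the current input token; if it is a non-terminal N, replace it with the RHS of M[N, lookahead] (the unique production whose predict set contains the lookahead).

Stack is shown with the top on the left.

Stack     Input     Action
--------------------------
C $       a ; id $  output C → Y C'
Y C' $    a ; id $  output Y → a
a C' $    a ; id $  match 'a'
C' $      ; id $    output C' → ; Y C'
; Y C' $  ; id $    match ';'
Y C' $    id $      output Y → id
id C' $   id $      match 'id'
C' $      $         output C' → ε
$         $         accept

The string is accepted.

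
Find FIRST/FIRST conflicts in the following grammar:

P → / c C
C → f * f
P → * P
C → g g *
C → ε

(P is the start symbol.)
No FIRST/FIRST conflicts.

A FIRST/FIRST conflict occurs when two productions N → α and N → β for the same non-terminal have FIRST(α) ∩ FIRST(β) ≠ ∅ (with ε ∈ FIRST of a nullable right-hand side, so two nullable alternatives also conflict).

Productions for P:
  P → / c C: FIRST = { '/' }
  P → * P: FIRST = { '*' }
Productions for C:
  C → f * f: FIRST = { 'f' }
  C → g g *: FIRST = { 'g' }
  C → ε: FIRST = { ε }

All alternatives of each non-terminal have pairwise disjoint FIRST sets.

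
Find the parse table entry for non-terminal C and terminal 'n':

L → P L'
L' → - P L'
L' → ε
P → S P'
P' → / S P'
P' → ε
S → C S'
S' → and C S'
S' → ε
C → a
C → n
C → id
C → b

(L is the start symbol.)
To find M[C, 'n'], we find productions for C where 'n' is in the predict set (PREDICT(N → α) = (FIRST(α) \ {ε}) ∪ (FOLLOW(N) if α ⇒* ε)).

C → a: PREDICT = { 'a' }
C → n: PREDICT = { 'n' }
  'n' is in predict set, so this production goes in M[C, 'n']
C → id: PREDICT = { 'id' }
C → b: PREDICT = { 'b' }

M[C, 'n'] = C → n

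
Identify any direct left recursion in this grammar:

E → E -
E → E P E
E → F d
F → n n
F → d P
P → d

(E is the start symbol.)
E → E -: LEFT RECURSIVE (starts with E)
E → E P E: LEFT RECURSIVE (starts with E)
E → F d: starts with F
F → n n: starts with n
F → d P: starts with d
P → d: starts with d

The grammar has direct left recursion on: E.

Answer: Yes, E is left-recursive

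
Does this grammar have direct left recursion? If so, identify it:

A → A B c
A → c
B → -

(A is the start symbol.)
A → A B c: LEFT RECURSIVE (starts with A)
A → c: starts with c
B → -: starts with '-'

The grammar has direct left recursion on: A.

Answer: Yes, A is left-recursive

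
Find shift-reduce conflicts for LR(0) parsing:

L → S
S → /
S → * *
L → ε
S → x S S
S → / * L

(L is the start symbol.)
Yes — I0: [L → .] vs [S → . * *]; I2: [S → / .] vs [S → / . * L]; I8: [L → .] vs [S → . * *]

A shift-reduce conflict occurs when an LR(0) state has both:
  - a complete (reduce) item [A → α .] (dot at the end), and
  - a shift item [B → β . c γ] (dot before a terminal).

Augment with L' → L and build the canonical LR(0) collection (I0 = CLOSURE({[L' → . L]}), then GOTO on every symbol after a dot until no new states appear). It has 11 states:
  I0: { [L → . S], [L → .], [L' → . L], [S → . * *], [S → . / * L], [S → . /], [S → . x S S] }  — shift, reduce
  I1: { [S → * . *] }  — shift
  I2: { [S → / . * L], [S → / .] }  — shift, reduce
  I3: { [L' → L .] }  — accept
  I4: { [L → S .] }  — reduce
  I5: { [S → . * *], [S → . / * L], [S → . /], [S → . x S S], [S → x . S S] }  — shift
  I6: { [S → . * *], [S → . / * L], [S → . /], [S → . x S S], [S → x S . S] }  — shift
  I7: { [S → x S S .] }  — reduce
  I8: { [L → . S], [L → .], [S → . * *], [S → . / * L], [S → . /], [S → . x S S], [S → / * . L] }  — shift, reduce
  I9: { [S → / * L .] }  — reduce
  I10: { [S → * * .] }  — reduce

I0 contains reduce item [L → .] and shift items [S → . * *], [S → . /], [S → . / * L], [S → . x S S] — shift-reduce conflict.
I2 contains reduce item [S → / .] and shift item [S → / . * L] — shift-reduce conflict.
I8 contains reduce item [L → .] and shift items [S → . * *], [S → . /], [S → . / * L], [S → . x S S] — shift-reduce conflict.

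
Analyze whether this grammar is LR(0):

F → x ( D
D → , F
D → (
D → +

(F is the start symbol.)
A grammar is LR(0) if no state in the canonical LR(0) collection has:
  - both a shift item (dot before a terminal) and a complete item (shift-reduce conflict), or
  - two or more complete items (reduce-reduce conflict; the accept item [F' → F .] counts as a complete item here).

Augment with F' → F and build the canonical LR(0) collection (I0 = CLOSURE({[F' → . F]}), then GOTO on every symbol after a dot until no new states appear). It has 9 states:
  I0: { [F → . x ( D], [F' → . F] }  — shift
  I1: { [F' → F .] }  — accept
  I2: { [F → x . ( D] }  — shift
  I3: { [D → . (], [D → . +], [D → . , F], [F → x ( . D] }  — shift
  I4: { [D → ( .] }  — reduce
  I5: { [D → + .] }  — reduce
  I6: { [D → , . F], [F → . x ( D] }  — shift
  I7: { [F → x ( D .] }  — reduce
  I8: { [D → , F .] }  — reduce

Every state is either a pure shift/goto state or contains exactly one complete item and nothing to shift — no conflicts. The grammar is LR(0).

Answer: Yes, the grammar is LR(0)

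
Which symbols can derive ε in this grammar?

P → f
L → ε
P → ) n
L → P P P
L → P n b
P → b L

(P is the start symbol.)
{ 'L' }

A non-terminal is nullable if it can derive ε (the empty string): either it has an ε-production, or it has a production whose right-hand side consists entirely of nullable non-terminals.

ε-productions: L → ε
So L is immediately nullable.
No further non-terminal can be added: every production for the remaining non-terminals contains a terminal or a non-nullable non-terminal.
Nullable = { 'L' }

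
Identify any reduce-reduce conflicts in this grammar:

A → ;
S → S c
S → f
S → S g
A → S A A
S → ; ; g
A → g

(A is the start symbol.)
Yes — I8: [A → g .] vs [S → S g .]

A reduce-reduce conflict occurs when an LR(0) state has two complete items [A → α .] and [B → β .] — both call for a reduction, and with no lookahead the parser cannot choose between them.

Augment with A' → A and build the canonical LR(0) collection (I0 = CLOSURE({[A' → . A]}), then GOTO on every symbol after a dot until no new states appear). It has 12 states:
  I0: { [A → . ;], [A → . S A A], [A → . g], [A' → . A], [S → . ; ; g], [S → . S c], [S → . S g], [S → . f] }  — shift
  I1: { [A → ; .], [S → ; . ; g] }  — shift, reduce
  I2: { [A' → A .] }  — accept
  I3: { [A → . ;], [A → . S A A], [A → . g], [A → S . A A], [S → . ; ; g], [S → . S c], [S → . S g], [S → . f], [S → S . c], [S → S . g] }  — shift
  I4: { [S → f .] }  — reduce
  I5: { [A → g .] }  — reduce
  I6: { [A → . ;], [A → . S A A], [A → . g], [A → S A . A], [S → . ; ; g], [S → . S c], [S → . S g], [S → . f] }  — shift
  I7: { [S → S c .] }  — reduce
  I8: { [A → g .], [S → S g .] }  — 2 reduces
  I9: { [A → S A A .] }  — reduce
  I10: { [S → ; ; . g] }  — shift
  I11: { [S → ; ; g .] }  — reduce

I8 contains complete items [A → g .], [S → S g .] — reduce-reduce conflict.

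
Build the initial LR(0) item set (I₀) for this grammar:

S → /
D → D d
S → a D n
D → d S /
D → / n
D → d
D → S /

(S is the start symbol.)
First, augment the grammar with S' → S
I₀ = CLOSURE({ [S' → . S] }):
  [S' → . S] has the dot before S: add [S → . /], [S → . a D n]
No further items can be added.

I₀ = { [S → . /], [S → . a D n], [S' → . S] }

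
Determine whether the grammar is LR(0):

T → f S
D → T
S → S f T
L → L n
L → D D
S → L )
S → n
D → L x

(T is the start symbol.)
A grammar is LR(0) if no state in the canonical LR(0) collection has:
  - both a shift item (dot before a terminal) and a complete item (shift-reduce conflict), or
  - two or more complete items (reduce-reduce conflict; the accept item [T' → T .] counts as a complete item here).

Augment with T' → T and build the canonical LR(0) collection (I0 = CLOSURE({[T' → . T]}), then GOTO on every symbol after a dot until no new states appear). It has 15 states:
  I0: { [T → . f S], [T' → . T] }  — shift
  I1: { [T' → T .] }  — accept
  I2: { [D → . L x], [D → . T], [L → . D D], [L → . L n], [S → . L )], [S → . S f T], [S → . n], [T → . f S], [T → f . S] }  — shift
  I3: { [D → . L x], [D → . T], [L → . D D], [L → . L n], [L → D . D], [T → . f S] }  — shift
  I4: { [D → L . x], [L → L . n], [S → L . )] }  — shift
  I5: { [S → S . f T], [T → f S .] }  — shift, reduce
  I6: { [D → T .] }  — reduce
  I7: { [S → n .] }  — reduce
  I8: { [S → S f . T], [T → . f S] }  — shift
  I9: { [S → S f T .] }  — reduce
  I10: { [S → L ) .] }  — reduce
  I11: { [L → L n .] }  — reduce
  I12: { [D → L x .] }  — reduce
  I13: { [D → . L x], [D → . T], [L → . D D], [L → . L n], [L → D . D], [L → D D .], [T → . f S] }  — shift, reduce
  I14: { [D → L . x], [L → L . n] }  — shift

Conflict in state I5:
  Shift-reduce conflict between [T → f S .] and [S → S . f T]
So the grammar is NOT LR(0).

Answer: No. Shift-reduce conflict between [T → f S .] and [S → S . f T]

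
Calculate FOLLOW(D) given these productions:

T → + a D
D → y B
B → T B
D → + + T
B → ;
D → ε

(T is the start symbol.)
To compute FOLLOW(D), find every occurrence of D on a right-hand side N → α D β: add FIRST(β) \ {ε}, and if β is empty or nullable also add FOLLOW(N). Iterate to a fixed point.

In T → + a D: D is at the end, add FOLLOW(T)

The FOLLOW sets referred to above (computed the same way, to a fixed point):
  FOLLOW(T) = { $, '+', ';' }

Taking the union: FOLLOW(D) = { $, '+', ';' }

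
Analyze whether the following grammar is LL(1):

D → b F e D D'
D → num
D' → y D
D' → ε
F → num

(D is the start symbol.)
A grammar is LL(1) if for each non-terminal N with multiple productions, the predict sets of those productions are pairwise disjoint, where PREDICT(N → α) = (FIRST(α) \ {ε}) ∪ (FOLLOW(N) if α ⇒* ε).

Relevant sets:
  FOLLOW(D') = { $, 'y' }

For D:
  PREDICT(D → b F e D D') = { 'b' }
  PREDICT(D → num) = { 'num' }
For D':
  PREDICT(D' → y D) = { 'y' }
  PREDICT(D' → ε) = { $, 'y' }
F has a single production, so nothing to check there.

Conflict found: Predict set conflict for D': { 'y' }
The grammar is NOT LL(1).

Answer: No. Predict set conflict for D': { 'y' }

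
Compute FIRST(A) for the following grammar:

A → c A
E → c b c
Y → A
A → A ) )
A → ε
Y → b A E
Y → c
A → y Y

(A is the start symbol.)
{ ')', 'c', 'y', ε }

To compute FIRST(A), examine every production with A on the left-hand side, reading each right-hand side left to right until a non-nullable symbol is reached.

From A → c A:
  - c is a terminal: add 'c' and stop
From A → A ) ):
  - A is the symbol being defined: contributes nothing new
    A is nullable, so continue to the next symbol
  - ')' is a terminal: add ')' and stop
From A → ε:
  - ε-production, so ε ∈ FIRST(A)
From A → y Y:
  - y is a terminal: add 'y' and stop

Collecting: FIRST(A) = { ')', 'c', 'y', ε }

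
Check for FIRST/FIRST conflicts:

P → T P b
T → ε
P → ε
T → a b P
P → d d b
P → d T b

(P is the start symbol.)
A FIRST/FIRST conflict occurs when two productions N → α and N → β for the same non-terminal have FIRST(α) ∩ FIRST(β) ≠ ∅ (with ε ∈ FIRST of a nullable right-hand side, so two nullable alternatives also conflict).

FIRST sets of the non-terminals at (or reachable through a nullable prefix from) the front of some alternative:
  FIRST(T) = { 'a', ε }
  FIRST(P) = { 'a', 'b', 'd', ε }

Productions for P:
  P → T P b: FIRST = { 'a', 'b', 'd' }
  P → ε: FIRST = { ε }
  P → d d b: FIRST = { 'd' }
  P → d T b: FIRST = { 'd' }
Productions for T:
  T → ε: FIRST = { ε }
  T → a b P: FIRST = { 'a' }

Conflict for P: P → T P b and P → d d b
  Overlap: { 'd' }
Conflict for P: P → T P b and P → d T b
  Overlap: { 'd' }
Conflict for P: P → d d b and P → d T b
  Overlap: { 'd' }

Answer: Yes. P → T P b / P → d d b on { 'd' }; P → T P b / P → d T b on { 'd' }; P → d d b / P → d T b on { 'd' }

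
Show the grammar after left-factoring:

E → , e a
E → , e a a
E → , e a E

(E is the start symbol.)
Left-factoring transforms A → αβ₁ | αβ₂ into A → αA' and A' → β₁ | β₂
(α is the longest common prefix among the alternatives). Repeat until
no nonterminal has two alternatives with a common prefix.

Round 1: E has alternatives sharing prefix ', e a'. Introduce E': E → , e a E'
  Add: E' → ε
  Add: E' → a
  Add: E' → E

No remaining common prefixes — done.

Resulting grammar:
E → , e a E'
E' → ε
E' → a
E' → E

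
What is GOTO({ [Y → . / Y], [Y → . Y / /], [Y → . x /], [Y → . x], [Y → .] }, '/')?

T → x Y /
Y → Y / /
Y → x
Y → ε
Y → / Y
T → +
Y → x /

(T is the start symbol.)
{ [Y → . / Y], [Y → . Y / /], [Y → . x /], [Y → . x], [Y → .], [Y → / . Y] }

GOTO(I, '/') = CLOSURE({ [A → αX.β] : [A → α.Xβ] ∈ I, X = '/' })

Items with dot before '/', with the dot advanced:
  [Y → . / Y] → [Y → / . Y]
Closure of the advanced items:
  [Y → / . Y] has the dot before Y: add [Y → . Y / /], [Y → . x], [Y → .], [Y → . / Y], [Y → . x /]

GOTO = { [Y → . / Y], [Y → . Y / /], [Y → . x /], [Y → . x], [Y → .], [Y → / . Y] }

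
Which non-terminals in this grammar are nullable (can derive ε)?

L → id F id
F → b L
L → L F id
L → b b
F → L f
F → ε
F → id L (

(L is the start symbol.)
ε-productions: F → ε
So F is immediately nullable.
No further non-terminal can be added: every production for the remaining non-terminals contains a terminal or a non-nullable non-terminal.
Nullable = { 'F' }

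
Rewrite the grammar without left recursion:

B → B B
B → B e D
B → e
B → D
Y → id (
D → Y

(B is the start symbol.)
B is directly left-recursive. The standard transformation for
  A → A α₁ | ... | A α_m | β₁ | ... | β_n
is
  A  → β₁ A' | ... | β_n A'
  A' → α₁ A' | ... | α_m A' | ε

B → e becomes B → e B'
B → D becomes B → D B'
B → B B becomes B' → B B'
B → B e D becomes B' → e D B'
Add B' → ε

Productions for other non-terminals are unchanged:
  Y → id (
  D → Y

Resulting grammar:
B → e B'
B → D B'
B' → B B'
B' → e D B'
B' → ε
Y → id (
D → Y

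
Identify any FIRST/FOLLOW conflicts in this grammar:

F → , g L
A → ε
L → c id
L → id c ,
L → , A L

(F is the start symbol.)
No FIRST/FOLLOW conflicts.

Nullable non-terminals: A.
A has a nullable alternative but only one production, so nothing to check.

F, L have no nullable alternative, so no FIRST/FOLLOW check is needed there.

No FIRST/FOLLOW conflicts found.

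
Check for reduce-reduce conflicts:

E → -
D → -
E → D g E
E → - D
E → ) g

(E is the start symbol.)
Yes — I2: [D → - .] vs [E → - .]

A reduce-reduce conflict occurs when an LR(0) state has two complete items [A → α .] and [B → β .] — both call for a reduction, and with no lookahead the parser cannot choose between them.

Augment with E' → E and build the canonical LR(0) collection (I0 = CLOSURE({[E' → . E]}), then GOTO on every symbol after a dot until no new states appear). It has 10 states:
  I0: { [D → . -], [E → . ) g], [E → . - D], [E → . -], [E → . D g E], [E' → . E] }  — shift
  I1: { [E → ) . g] }  — shift
  I2: { [D → - .], [D → . -], [E → - . D], [E → - .] }  — shift, 2 reduces
  I3: { [E → D . g E] }  — shift
  I4: { [E' → E .] }  — accept
  I5: { [D → . -], [E → . ) g], [E → . - D], [E → . -], [E → . D g E], [E → D g . E] }  — shift
  I6: { [E → D g E .] }  — reduce
  I7: { [D → - .] }  — reduce
  I8: { [E → - D .] }  — reduce
  I9: { [E → ) g .] }  — reduce

I2 contains complete items [D → - .], [E → - .] — reduce-reduce conflict.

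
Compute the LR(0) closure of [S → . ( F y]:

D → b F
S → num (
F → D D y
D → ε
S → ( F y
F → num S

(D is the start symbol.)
{ [S → . ( F y] }

Start with: [S → . ( F y]
The dot precedes the terminal '(', so nothing is added.

CLOSURE = { [S → . ( F y] }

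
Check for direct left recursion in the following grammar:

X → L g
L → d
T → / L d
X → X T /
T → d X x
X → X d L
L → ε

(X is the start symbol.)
Yes, X is left-recursive

Direct left recursion occurs when N → N α for some non-terminal N (the right-hand side begins with the left-hand side itself).

X → L g: starts with L
L → d: starts with d
T → / L d: starts with '/'
X → X T /: LEFT RECURSIVE (starts with X)
T → d X x: starts with d
X → X d L: LEFT RECURSIVE (starts with X)
L → ε: starts with ε

The grammar has direct left recursion on: X.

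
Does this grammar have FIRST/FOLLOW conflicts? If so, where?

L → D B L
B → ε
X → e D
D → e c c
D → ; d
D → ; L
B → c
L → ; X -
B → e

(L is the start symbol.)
Yes. B → e with FOLLOW(B) on { 'e' }

Nullable non-terminals: B.

B: nullable alternative(s) B → ε; FOLLOW(B) = { ';', 'e' }
  B → ε: FIRST \ {ε} = { } — this is the only nullable alternative, skip
  B → c: FIRST \ {ε} = { 'c' } — disjoint from FOLLOW(B)
  B → e: FIRST \ {ε} = { 'e' } — overlaps FOLLOW(B) on { 'e' }: CONFLICT

D, L, X have no nullable alternative, so no FIRST/FOLLOW check is needed there.

So the grammar has 1 FIRST/FOLLOW conflict (marked CONFLICT above).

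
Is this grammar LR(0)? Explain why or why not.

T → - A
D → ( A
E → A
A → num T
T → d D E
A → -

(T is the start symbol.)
Augment with T' → T and build the canonical LR(0) collection (I0 = CLOSURE({[T' → . T]}), then GOTO on every symbol after a dot until no new states appear). It has 13 states:
  I0: { [T → . - A], [T → . d D E], [T' → . T] }  — shift
  I1: { [A → . -], [A → . num T], [T → - . A] }  — shift
  I2: { [T' → T .] }  — accept
  I3: { [D → . ( A], [T → d . D E] }  — shift
  I4: { [A → . -], [A → . num T], [D → ( . A] }  — shift
  I5: { [A → . -], [A → . num T], [E → . A], [T → d D . E] }  — shift
  I6: { [A → - .] }  — reduce
  I7: { [E → A .] }  — reduce
  I8: { [T → d D E .] }  — reduce
  I9: { [A → num . T], [T → . - A], [T → . d D E] }  — shift
  I10: { [A → num T .] }  — reduce
  I11: { [D → ( A .] }  — reduce
  I12: { [T → - A .] }  — reduce

Every state is either a pure shift/goto state or contains exactly one complete item and nothing to shift — no conflicts. The grammar is LR(0).

Answer: Yes, the grammar is LR(0)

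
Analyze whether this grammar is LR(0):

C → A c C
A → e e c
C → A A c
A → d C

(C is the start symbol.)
A grammar is LR(0) if no state in the canonical LR(0) collection has:
  - both a shift item (dot before a terminal) and a complete item (shift-reduce conflict), or
  - two or more complete items (reduce-reduce conflict; the accept item [C' → C .] counts as a complete item here).

Augment with C' → C and build the canonical LR(0) collection (I0 = CLOSURE({[C' → . C]}), then GOTO on every symbol after a dot until no new states appear). It has 12 states:
  I0: { [A → . d C], [A → . e e c], [C → . A A c], [C → . A c C], [C' → . C] }  — shift
  I1: { [A → . d C], [A → . e e c], [C → A . A c], [C → A . c C] }  — shift
  I2: { [C' → C .] }  — accept
  I3: { [A → . d C], [A → . e e c], [A → d . C], [C → . A A c], [C → . A c C] }  — shift
  I4: { [A → e . e c] }  — shift
  I5: { [A → e e . c] }  — shift
  I6: { [A → e e c .] }  — reduce
  I7: { [A → d C .] }  — reduce
  I8: { [C → A A . c] }  — shift
  I9: { [A → . d C], [A → . e e c], [C → . A A c], [C → . A c C], [C → A c . C] }  — shift
  I10: { [C → A c C .] }  — reduce
  I11: { [C → A A c .] }  — reduce

Every state is either a pure shift/goto state or contains exactly one complete item and nothing to shift — no conflicts. The grammar is LR(0).

Answer: Yes, the grammar is LR(0)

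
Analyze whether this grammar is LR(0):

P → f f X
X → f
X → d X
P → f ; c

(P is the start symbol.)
Yes, the grammar is LR(0)

A grammar is LR(0) if no state in the canonical LR(0) collection has:
  - both a shift item (dot before a terminal) and a complete item (shift-reduce conflict), or
  - two or more complete items (reduce-reduce conflict; the accept item [P' → P .] counts as a complete item here).

Augment with P' → P and build the canonical LR(0) collection (I0 = CLOSURE({[P' → . P]}), then GOTO on every symbol after a dot until no new states appear). It has 10 states:
  I0: { [P → . f ; c], [P → . f f X], [P' → . P] }  — shift
  I1: { [P' → P .] }  — accept
  I2: { [P → f . ; c], [P → f . f X] }  — shift
  I3: { [P → f ; . c] }  — shift
  I4: { [P → f f . X], [X → . d X], [X → . f] }  — shift
  I5: { [P → f f X .] }  — reduce
  I6: { [X → . d X], [X → . f], [X → d . X] }  — shift
  I7: { [X → f .] }  — reduce
  I8: { [X → d X .] }  — reduce
  I9: { [P → f ; c .] }  — reduce

Every state is either a pure shift/goto state or contains exactly one complete item and nothing to shift — no conflicts. The grammar is LR(0).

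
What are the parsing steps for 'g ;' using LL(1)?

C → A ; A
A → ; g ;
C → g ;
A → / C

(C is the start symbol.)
Stack is shown with the top on the left.

Stack  Input  Action
--------------------
C $    g ; $  output C → g ;
g ; $  g ; $  match 'g'
; $    ; $    match ';'
$      $      accept

The string is accepted.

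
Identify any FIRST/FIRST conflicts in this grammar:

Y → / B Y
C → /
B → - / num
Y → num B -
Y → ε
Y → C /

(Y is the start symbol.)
Yes. Y → '/' B Y / Y → C '/' on { '/' }

A FIRST/FIRST conflict occurs when two productions N → α and N → β for the same non-terminal have FIRST(α) ∩ FIRST(β) ≠ ∅ (with ε ∈ FIRST of a nullable right-hand side, so two nullable alternatives also conflict).

FIRST sets of the non-terminals at (or reachable through a nullable prefix from) the front of some alternative:
  FIRST(C) = { '/' }

Productions for Y:
  Y → / B Y: FIRST = { '/' }
  Y → num B -: FIRST = { 'num' }
  Y → ε: FIRST = { ε }
  Y → C /: FIRST = { '/' }
C, B have only one production, so no FIRST/FIRST conflict is possible there.

Conflict for Y: Y → / B Y and Y → C /
  Overlap: { '/' }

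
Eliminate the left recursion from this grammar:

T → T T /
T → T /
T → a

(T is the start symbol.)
T → a T'
T' → T / T'
T' → / T'
T' → ε

T is directly left-recursive. The standard transformation for
  A → A α₁ | ... | A α_m | β₁ | ... | β_n
is
  A  → β₁ A' | ... | β_n A'
  A' → α₁ A' | ... | α_m A' | ε

T → a becomes T → a T'
T → T T / becomes T' → T / T'
T → T / becomes T' → / T'
Add T' → ε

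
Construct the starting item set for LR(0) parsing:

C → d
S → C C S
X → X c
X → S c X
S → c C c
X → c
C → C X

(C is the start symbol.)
First, augment the grammar with C' → C
I₀ = CLOSURE({ [C' → . C] }):
  [C' → . C] has the dot before C: add [C → . d], [C → . C X]
No further items can be added.

I₀ = { [C → . C X], [C → . d], [C' → . C] }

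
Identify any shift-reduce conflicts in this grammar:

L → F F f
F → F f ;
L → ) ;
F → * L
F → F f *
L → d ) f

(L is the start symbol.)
A shift-reduce conflict occurs when an LR(0) state has both:
  - a complete (reduce) item [A → α .] (dot at the end), and
  - a shift item [B → β . c γ] (dot before a terminal).

Augment with L' → L and build the canonical LR(0) collection (I0 = CLOSURE({[L' → . L]}), then GOTO on every symbol after a dot until no new states appear). It has 15 states:
  I0: { [F → . * L], [F → . F f *], [F → . F f ;], [L → . ) ;], [L → . F F f], [L → . d ) f], [L' → . L] }  — shift
  I1: { [L → ) . ;] }  — shift
  I2: { [F → * . L], [F → . * L], [F → . F f *], [F → . F f ;], [L → . ) ;], [L → . F F f], [L → . d ) f] }  — shift
  I3: { [F → . * L], [F → . F f *], [F → . F f ;], [F → F . f *], [F → F . f ;], [L → F . F f] }  — shift
  I4: { [L' → L .] }  — accept
  I5: { [L → d . ) f] }  — shift
  I6: { [L → d ) . f] }  — shift
  I7: { [L → d ) f .] }  — reduce
  I8: { [F → F . f *], [F → F . f ;], [L → F F . f] }  — shift
  I9: { [F → F f . *], [F → F f . ;] }  — shift
  I10: { [F → F f * .] }  — reduce
  I11: { [F → F f ; .] }  — reduce
  I12: { [F → F f . *], [F → F f . ;], [L → F F f .] }  — shift, reduce
  I13: { [F → * L .] }  — reduce
  I14: { [L → ) ; .] }  — reduce

I12 contains reduce item [L → F F f .] and shift items [F → F f . *], [F → F f . ;] — shift-reduce conflict.

Answer: Yes — I12: [L → F F f .] vs [F → F f . *]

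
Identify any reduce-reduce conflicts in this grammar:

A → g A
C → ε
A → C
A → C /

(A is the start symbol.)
A reduce-reduce conflict occurs when an LR(0) state has two complete items [A → α .] and [B → β .] — both call for a reduction, and with no lookahead the parser cannot choose between them.

Augment with A' → A and build the canonical LR(0) collection (I0 = CLOSURE({[A' → . A]}), then GOTO on every symbol after a dot until no new states appear). It has 6 states:
  I0: { [A → . C /], [A → . C], [A → . g A], [A' → . A], [C → .] }  — shift, reduce
  I1: { [A' → A .] }  — accept
  I2: { [A → C . /], [A → C .] }  — shift, reduce
  I3: { [A → . C /], [A → . C], [A → . g A], [A → g . A], [C → .] }  — shift, reduce
  I4: { [A → g A .] }  — reduce
  I5: { [A → C / .] }  — reduce

No state contains more than one complete item.

Answer: No reduce-reduce conflicts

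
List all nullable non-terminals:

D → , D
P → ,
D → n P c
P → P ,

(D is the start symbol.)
A non-terminal is nullable if it can derive ε (the empty string): either it has an ε-production, or it has a production whose right-hand side consists entirely of nullable non-terminals.

There are no ε-productions, so no non-terminal can derive ε.
No non-terminals are nullable.

Answer: None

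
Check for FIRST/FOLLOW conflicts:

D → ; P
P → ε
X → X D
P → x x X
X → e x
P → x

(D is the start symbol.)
No FIRST/FOLLOW conflicts.

A FIRST/FOLLOW conflict occurs when a non-terminal N has a nullable alternative N → β (β ⇒* ε) and another alternative N → α with FIRST(α) ∩ FOLLOW(N) ≠ ∅: on such a lookahead the parser cannot decide between expanding α and letting N vanish via β.

Nullable non-terminals: P.

P: nullable alternative(s) P → ε; FOLLOW(P) = { $, ';' }
  P → ε: FIRST \ {ε} = { } — this is the only nullable alternative, skip
  P → x x X: FIRST \ {ε} = { 'x' } — disjoint from FOLLOW(P)
  P → x: FIRST \ {ε} = { 'x' } — disjoint from FOLLOW(P)

D, X have no nullable alternative, so no FIRST/FOLLOW check is needed there.

No FIRST/FOLLOW conflicts found.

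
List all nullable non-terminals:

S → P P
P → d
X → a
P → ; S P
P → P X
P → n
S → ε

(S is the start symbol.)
{ 'S' }

ε-productions: S → ε
So S is immediately nullable.
No further non-terminal can be added: every production for the remaining non-terminals contains a terminal or a non-nullable non-terminal.
Nullable = { 'S' }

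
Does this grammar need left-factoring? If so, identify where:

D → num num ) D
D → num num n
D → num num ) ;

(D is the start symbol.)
Yes, D has productions with common prefix 'num num'

Left-factoring is needed when two productions for the same non-terminal
share a common prefix on the right-hand side.

Productions for D:
  D → num num ) D
  D → num num n
  D → num num ) ;

Found common prefix 'num num' in productions for D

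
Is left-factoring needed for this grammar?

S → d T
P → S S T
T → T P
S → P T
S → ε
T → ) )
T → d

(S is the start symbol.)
Left-factoring is needed when two productions for the same non-terminal
share a common prefix on the right-hand side.

Productions for S:
  S → d T
  S → P T
  S → ε
Productions for T:
  T → T P
  T → ) )
  T → d

No common prefixes found.

Answer: No, left-factoring is not needed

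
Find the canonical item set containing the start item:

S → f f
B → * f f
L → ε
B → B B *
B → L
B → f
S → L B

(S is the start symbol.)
{ [L → .], [S → . L B], [S → . f f], [S' → . S] }

First, augment the grammar with S' → S
I₀ = CLOSURE({ [S' → . S] }):
  [S' → . S] has the dot before S: add [S → . f f], [S → . L B]
  [S → . L B] has the dot before L: add [L → .]
No further items can be added.

I₀ = { [L → .], [S → . L B], [S → . f f], [S' → . S] }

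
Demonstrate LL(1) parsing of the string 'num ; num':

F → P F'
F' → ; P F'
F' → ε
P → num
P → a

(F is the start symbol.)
LL(1) parsing maintains a stack (initially the start symbol over $) and the input. At each step: if the stack top is a terminal, match it against the current input token; if it is a non-terminal N, replace it with the RHS of M[N, lookahead] (the unique production whose predict set contains the lookahead).

Stack is shown with the top on the left.

Stack     Input        Action
-----------------------------
F $       num ; num $  output F → P F'
P F' $    num ; num $  output P → num
num F' $  num ; num $  match 'num'
F' $      ; num $      output F' → ; P F'
; P F' $  ; num $      match ';'
P F' $    num $        output P → num
num F' $  num $        match 'num'
F' $      $            output F' → ε
$         $            accept

The string is accepted.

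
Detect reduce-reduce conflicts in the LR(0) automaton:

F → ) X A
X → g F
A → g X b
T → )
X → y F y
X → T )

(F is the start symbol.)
No reduce-reduce conflicts

Augment with F' → F and build the canonical LR(0) collection (I0 = CLOSURE({[F' → . F]}), then GOTO on every symbol after a dot until no new states appear). It has 16 states:
  I0: { [F → . ) X A], [F' → . F] }  — shift
  I1: { [F → ) . X A], [T → . )], [X → . T )], [X → . g F], [X → . y F y] }  — shift
  I2: { [F' → F .] }  — accept
  I3: { [T → ) .] }  — reduce
  I4: { [X → T . )] }  — shift
  I5: { [A → . g X b], [F → ) X . A] }  — shift
  I6: { [F → . ) X A], [X → g . F] }  — shift
  I7: { [F → . ) X A], [X → y . F y] }  — shift
  I8: { [X → y F . y] }  — shift
  I9: { [X → y F y .] }  — reduce
  I10: { [X → g F .] }  — reduce
  I11: { [F → ) X A .] }  — reduce
  I12: { [A → g . X b], [T → . )], [X → . T )], [X → . g F], [X → . y F y] }  — shift
  I13: { [A → g X . b] }  — shift
  I14: { [A → g X b .] }  — reduce
  I15: { [X → T ) .] }  — reduce

No state contains more than one complete item.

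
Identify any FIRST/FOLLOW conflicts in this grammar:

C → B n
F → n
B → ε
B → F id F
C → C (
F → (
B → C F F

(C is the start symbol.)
Yes. B → F id F with FOLLOW(B) on { 'n' }; B → C F F with FOLLOW(B) on { 'n' }

A FIRST/FOLLOW conflict occurs when a non-terminal N has a nullable alternative N → β (β ⇒* ε) and another alternative N → α with FIRST(α) ∩ FOLLOW(N) ≠ ∅: on such a lookahead the parser cannot decide between expanding α and letting N vanish via β.

Nullable non-terminals: B.
FIRST sets used below: FIRST(F) = { '(', 'n' }, FIRST(C) = { '(', 'n' }

B: nullable alternative(s) B → ε; FOLLOW(B) = { 'n' }
  B → ε: FIRST \ {ε} = { } — this is the only nullable alternative, skip
  B → F id F: FIRST \ {ε} = { '(', 'n' } — overlaps FOLLOW(B) on { 'n' }: CONFLICT
  B → C F F: FIRST \ {ε} = { '(', 'n' } — overlaps FOLLOW(B) on { 'n' }: CONFLICT

C, F have no nullable alternative, so no FIRST/FOLLOW check is needed there.

So the grammar has 2 FIRST/FOLLOW conflicts (marked CONFLICT above).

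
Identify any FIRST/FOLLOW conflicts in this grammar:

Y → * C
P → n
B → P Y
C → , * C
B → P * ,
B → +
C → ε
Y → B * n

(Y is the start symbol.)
No FIRST/FOLLOW conflicts.

A FIRST/FOLLOW conflict occurs when a non-terminal N has a nullable alternative N → β (β ⇒* ε) and another alternative N → α with FIRST(α) ∩ FOLLOW(N) ≠ ∅: on such a lookahead the parser cannot decide between expanding α and letting N vanish via β.

Nullable non-terminals: C.

C: nullable alternative(s) C → ε; FOLLOW(C) = { $, '*' }
  C → , * C: FIRST \ {ε} = { ',' } — disjoint from FOLLOW(C)
  C → ε: FIRST \ {ε} = { } — this is the only nullable alternative, skip

B, P, Y have no nullable alternative, so no FIRST/FOLLOW check is needed there.

No FIRST/FOLLOW conflicts found.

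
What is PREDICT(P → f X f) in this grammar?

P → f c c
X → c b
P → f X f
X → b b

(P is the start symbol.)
PREDICT(P → f X f) = (FIRST(RHS) \ {ε}) ∪ (FOLLOW(P) if ε ∈ FIRST(RHS), i.e. RHS ⇒* ε)
FIRST(f X f) = { 'f' }
ε ∉ FIRST(f X f), so FOLLOW(P) is not added.
PREDICT(P → f X f) = { 'f' }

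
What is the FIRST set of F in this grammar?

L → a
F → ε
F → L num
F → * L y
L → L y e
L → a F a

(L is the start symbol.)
{ '*', 'a', ε }

FIRST sets of the other non-terminals involved (by the same procedure, iterated to a fixed point):
  FIRST(L) = { 'a' }

From F → ε:
  - ε-production, so ε ∈ FIRST(F)
From F → L num:
  - L is a non-terminal: add FIRST(L) \ {ε} = { 'a' }
    L is not nullable, so stop
From F → * L y:
  - '*' is a terminal: add '*' and stop

Collecting: FIRST(F) = { '*', 'a', ε }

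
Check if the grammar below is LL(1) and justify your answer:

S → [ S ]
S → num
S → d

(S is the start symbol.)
Yes, the grammar is LL(1).

For S:
  PREDICT(S → '[' S ']') = { '[' }
  PREDICT(S → num) = { 'num' }
  PREDICT(S → d) = { 'd' }

All predict sets are disjoint. The grammar IS LL(1).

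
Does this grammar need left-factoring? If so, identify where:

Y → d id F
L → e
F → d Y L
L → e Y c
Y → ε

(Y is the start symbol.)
Yes, L has productions with common prefix 'e'

Left-factoring is needed when two productions for the same non-terminal
share a common prefix on the right-hand side.

Productions for Y:
  Y → d id F
  Y → ε
Productions for L:
  L → e
  L → e Y c

Found common prefix 'e' in productions for L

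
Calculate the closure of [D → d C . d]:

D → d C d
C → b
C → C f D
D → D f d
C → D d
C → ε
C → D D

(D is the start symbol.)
{ [D → d C . d] }

To compute CLOSURE, for each item [A → α.Bβ] where B is a non-terminal, add [B → .γ] for all productions B → γ; repeat for the newly added items until nothing changes.

Start with: [D → d C . d]
The dot precedes the terminal d, so nothing is added.

CLOSURE = { [D → d C . d] }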